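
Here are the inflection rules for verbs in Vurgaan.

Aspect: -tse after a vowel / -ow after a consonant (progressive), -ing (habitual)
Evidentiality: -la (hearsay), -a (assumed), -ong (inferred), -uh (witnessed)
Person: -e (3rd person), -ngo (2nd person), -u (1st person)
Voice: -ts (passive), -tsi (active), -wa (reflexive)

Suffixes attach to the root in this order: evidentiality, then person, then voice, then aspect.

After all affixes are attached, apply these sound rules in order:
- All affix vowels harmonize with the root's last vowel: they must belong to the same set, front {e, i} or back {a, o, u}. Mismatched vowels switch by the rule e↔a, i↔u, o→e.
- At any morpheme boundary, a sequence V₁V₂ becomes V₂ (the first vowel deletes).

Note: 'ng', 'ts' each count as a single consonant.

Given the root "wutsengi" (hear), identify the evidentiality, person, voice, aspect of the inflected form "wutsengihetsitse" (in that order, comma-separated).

Segment: wutsengi-uh-e-tsi-tse.
evidentiality: -uh → witnessed.
person: -e → 3rd person.
voice: -tsi → active.
aspect: -tse/ow → progressive.

witnessed, 3rd person, active, progressive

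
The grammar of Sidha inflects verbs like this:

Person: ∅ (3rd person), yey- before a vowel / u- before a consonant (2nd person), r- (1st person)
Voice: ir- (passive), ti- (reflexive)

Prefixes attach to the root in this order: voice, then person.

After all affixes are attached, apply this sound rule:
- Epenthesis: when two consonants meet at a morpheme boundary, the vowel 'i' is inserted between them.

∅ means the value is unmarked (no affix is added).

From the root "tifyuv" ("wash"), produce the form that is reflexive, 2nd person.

Attach voice reflexive ti- → titifyuv.
Attach person 2nd person u- (before consonant 't') → utitifyuv.
Epenthesis: no change.

utitifyuv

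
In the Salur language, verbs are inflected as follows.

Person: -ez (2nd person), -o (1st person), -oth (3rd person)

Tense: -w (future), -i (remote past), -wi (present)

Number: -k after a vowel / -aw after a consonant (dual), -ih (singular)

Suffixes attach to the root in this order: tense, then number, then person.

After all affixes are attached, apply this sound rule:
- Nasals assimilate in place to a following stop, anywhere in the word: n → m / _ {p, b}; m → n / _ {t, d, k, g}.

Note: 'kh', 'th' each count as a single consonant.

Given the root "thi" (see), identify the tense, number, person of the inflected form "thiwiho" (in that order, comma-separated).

Segment: thi-w-ih-o.
tense: -w → future.
number: -ih → singular.
person: -o → 1st person.

future, singular, 1st person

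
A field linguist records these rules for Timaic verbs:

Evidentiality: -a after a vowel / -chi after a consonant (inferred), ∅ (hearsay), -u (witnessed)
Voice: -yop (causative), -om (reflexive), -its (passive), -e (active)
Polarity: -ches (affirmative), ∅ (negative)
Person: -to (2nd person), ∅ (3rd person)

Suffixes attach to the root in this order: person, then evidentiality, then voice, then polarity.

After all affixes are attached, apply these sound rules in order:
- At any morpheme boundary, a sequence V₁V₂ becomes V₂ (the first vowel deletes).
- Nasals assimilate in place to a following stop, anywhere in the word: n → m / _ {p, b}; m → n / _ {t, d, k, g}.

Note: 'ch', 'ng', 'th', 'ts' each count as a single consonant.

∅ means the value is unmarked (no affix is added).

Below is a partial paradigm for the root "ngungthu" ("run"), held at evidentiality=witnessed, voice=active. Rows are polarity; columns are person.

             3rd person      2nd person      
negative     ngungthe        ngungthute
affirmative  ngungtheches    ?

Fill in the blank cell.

ngungthuteches

Attach person 2nd person -to → ngungthuto.
Attach evidentiality witnessed -u → ngungthutou.
Attach voice active -e → ngungthutoue.
Attach polarity affirmative -ches → ngungthutoueches.
Apply vowel deletion: ngungthutoueches → ngungthuteches.
Nasal assimilation: no change.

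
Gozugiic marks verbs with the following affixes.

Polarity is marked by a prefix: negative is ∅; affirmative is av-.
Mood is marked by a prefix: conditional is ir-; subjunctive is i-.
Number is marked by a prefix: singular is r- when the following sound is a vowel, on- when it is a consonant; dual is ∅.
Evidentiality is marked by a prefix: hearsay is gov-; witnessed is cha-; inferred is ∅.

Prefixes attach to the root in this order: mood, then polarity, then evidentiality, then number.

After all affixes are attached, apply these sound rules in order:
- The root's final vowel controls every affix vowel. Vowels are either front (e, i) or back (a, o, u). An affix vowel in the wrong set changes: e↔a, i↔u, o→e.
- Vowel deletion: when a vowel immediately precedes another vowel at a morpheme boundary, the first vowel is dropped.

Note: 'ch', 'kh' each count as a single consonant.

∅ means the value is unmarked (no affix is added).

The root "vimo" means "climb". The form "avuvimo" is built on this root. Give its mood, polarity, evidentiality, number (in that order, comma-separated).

Segment: av-i-vimo.
mood: i- → subjunctive.
polarity: av- → affirmative.
evidentiality: ∅ → inferred.
number: ∅ → dual.

subjunctive, affirmative, inferred, dual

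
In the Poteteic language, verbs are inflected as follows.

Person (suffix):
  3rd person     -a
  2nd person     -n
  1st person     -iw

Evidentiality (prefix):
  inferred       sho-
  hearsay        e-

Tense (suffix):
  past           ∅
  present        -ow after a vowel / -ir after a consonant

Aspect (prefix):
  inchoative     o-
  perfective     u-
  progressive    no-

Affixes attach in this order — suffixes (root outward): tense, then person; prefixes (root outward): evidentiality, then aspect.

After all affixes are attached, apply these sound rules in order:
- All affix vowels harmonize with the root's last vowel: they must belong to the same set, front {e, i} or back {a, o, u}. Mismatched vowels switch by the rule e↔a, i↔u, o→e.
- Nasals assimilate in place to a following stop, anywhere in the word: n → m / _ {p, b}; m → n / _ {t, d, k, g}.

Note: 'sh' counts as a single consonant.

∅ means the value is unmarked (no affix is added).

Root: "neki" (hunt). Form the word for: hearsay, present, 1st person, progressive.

Attach tense present -ow (after vowel 'i') → nekiow.
Attach evidentiality hearsay e- → enekiow.
Attach aspect progressive no- → noenekiow.
Attach person 1st person -iw → noenekiowiw.
Apply vowel harmony: noenekiowiw → neenekiewiw.
Nasal assimilation: no change.

neenekiewiw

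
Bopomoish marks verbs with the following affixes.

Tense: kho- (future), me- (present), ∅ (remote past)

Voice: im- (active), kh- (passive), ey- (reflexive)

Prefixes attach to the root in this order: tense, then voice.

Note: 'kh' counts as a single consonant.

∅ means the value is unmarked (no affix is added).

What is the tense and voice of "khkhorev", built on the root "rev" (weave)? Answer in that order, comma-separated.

future, passive

Segment: kh-kho-rev.
tense: kho- → future.
voice: kh- → passive.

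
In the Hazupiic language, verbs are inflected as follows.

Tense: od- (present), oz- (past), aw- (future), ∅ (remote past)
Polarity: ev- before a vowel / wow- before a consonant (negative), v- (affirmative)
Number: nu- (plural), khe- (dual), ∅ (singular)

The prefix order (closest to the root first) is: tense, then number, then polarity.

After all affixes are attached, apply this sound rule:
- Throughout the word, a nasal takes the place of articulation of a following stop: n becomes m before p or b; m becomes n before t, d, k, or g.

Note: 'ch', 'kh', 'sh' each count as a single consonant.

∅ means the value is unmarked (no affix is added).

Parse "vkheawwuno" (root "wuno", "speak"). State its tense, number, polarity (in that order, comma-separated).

future, dual, affirmative

Segment: v-khe-aw-wuno.
tense: aw- → future.
number: khe- → dual.
polarity: v- → affirmative.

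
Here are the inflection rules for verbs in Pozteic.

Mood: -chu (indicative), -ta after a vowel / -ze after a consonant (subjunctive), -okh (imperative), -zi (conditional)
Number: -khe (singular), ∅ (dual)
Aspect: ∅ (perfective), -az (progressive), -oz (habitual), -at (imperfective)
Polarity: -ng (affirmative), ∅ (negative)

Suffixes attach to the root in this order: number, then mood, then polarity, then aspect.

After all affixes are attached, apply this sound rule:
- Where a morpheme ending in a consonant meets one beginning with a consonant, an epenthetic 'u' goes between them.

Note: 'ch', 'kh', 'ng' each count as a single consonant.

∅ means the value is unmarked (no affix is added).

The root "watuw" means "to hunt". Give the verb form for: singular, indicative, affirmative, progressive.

Attach number singular -khe → watuwkhe.
Attach mood indicative -chu → watuwkhechu.
Attach polarity affirmative -ng → watuwkhechung.
Attach aspect progressive -az → watuwkhechungaz.
Apply epenthesis: watuwkhechungaz → watuwukhechungaz.

watuwukhechungaz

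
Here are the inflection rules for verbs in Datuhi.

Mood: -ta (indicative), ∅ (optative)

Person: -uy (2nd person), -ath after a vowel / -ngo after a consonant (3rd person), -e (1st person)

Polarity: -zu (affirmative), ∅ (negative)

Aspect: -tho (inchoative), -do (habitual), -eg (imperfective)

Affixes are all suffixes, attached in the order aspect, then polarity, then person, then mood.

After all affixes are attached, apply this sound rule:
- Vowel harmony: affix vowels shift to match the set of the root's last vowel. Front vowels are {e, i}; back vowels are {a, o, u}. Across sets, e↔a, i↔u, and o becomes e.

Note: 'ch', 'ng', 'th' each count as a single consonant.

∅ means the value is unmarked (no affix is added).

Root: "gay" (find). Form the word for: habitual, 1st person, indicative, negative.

gaydoata

Attach aspect habitual -do → gaydo.
polarity = negative: zero marking, form stays gaydo.
Attach person 1st person -e → gaydoe.
Attach mood indicative -ta → gaydoeta.
Apply vowel harmony: gaydoeta → gaydoata.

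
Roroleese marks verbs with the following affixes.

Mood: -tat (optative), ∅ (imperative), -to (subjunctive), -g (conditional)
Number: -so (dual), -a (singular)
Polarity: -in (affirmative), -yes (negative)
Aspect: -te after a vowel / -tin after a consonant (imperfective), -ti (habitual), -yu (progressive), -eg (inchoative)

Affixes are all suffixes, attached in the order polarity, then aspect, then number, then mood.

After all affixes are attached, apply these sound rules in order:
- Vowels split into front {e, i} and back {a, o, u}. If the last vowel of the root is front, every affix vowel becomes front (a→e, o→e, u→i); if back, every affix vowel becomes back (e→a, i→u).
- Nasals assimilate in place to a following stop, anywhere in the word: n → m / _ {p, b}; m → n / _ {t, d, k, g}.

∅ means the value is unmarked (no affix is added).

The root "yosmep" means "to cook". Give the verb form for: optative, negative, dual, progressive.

Attach polarity negative -yes → yosmepyes.
Attach aspect progressive -yu → yosmepyesyu.
Attach number dual -so → yosmepyesyuso.
Attach mood optative -tat → yosmepyesyusotat.
Apply vowel harmony: yosmepyesyusotat → yosmepyesyisetet.
Nasal assimilation: no change.

yosmepyesyisetet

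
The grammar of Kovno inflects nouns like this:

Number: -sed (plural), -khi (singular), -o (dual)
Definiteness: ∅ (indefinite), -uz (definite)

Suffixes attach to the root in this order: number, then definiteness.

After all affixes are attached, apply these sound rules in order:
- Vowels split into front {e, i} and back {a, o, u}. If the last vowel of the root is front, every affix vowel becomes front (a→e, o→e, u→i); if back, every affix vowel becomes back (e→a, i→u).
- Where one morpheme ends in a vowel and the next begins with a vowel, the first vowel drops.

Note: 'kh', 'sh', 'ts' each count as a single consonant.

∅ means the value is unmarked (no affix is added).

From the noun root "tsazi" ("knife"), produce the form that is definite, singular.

tsazikhiz

Attach number singular -khi → tsazikhi.
Attach definiteness definite -uz → tsazikhiuz.
Apply vowel harmony: tsazikhiuz → tsazikhiiz.
Apply vowel deletion: tsazikhiiz → tsazikhiz.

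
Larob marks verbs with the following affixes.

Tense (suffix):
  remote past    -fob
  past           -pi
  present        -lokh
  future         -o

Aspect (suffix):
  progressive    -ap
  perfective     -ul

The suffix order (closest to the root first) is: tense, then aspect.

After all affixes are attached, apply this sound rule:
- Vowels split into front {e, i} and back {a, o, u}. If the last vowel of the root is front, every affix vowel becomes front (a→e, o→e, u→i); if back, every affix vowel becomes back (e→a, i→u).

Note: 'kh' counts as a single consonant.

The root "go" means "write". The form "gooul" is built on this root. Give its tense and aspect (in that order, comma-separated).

Segment: go-o-ul.
tense: -o → future.
aspect: -ul → perfective.

future, perfective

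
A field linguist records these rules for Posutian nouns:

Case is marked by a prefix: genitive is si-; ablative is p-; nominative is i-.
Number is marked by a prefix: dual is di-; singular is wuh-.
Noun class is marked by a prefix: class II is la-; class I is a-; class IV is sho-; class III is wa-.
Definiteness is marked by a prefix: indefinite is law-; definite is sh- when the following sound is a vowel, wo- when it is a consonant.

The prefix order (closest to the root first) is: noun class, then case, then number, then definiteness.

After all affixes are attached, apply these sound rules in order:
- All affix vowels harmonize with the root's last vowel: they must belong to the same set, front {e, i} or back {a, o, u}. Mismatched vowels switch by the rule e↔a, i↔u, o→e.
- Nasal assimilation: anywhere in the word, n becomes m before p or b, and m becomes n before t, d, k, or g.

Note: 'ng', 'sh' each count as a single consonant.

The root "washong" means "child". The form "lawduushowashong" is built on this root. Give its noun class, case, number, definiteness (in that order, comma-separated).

Segment: law-di-i-sho-washong.
noun class: sho- → class IV.
case: i- → nominative.
number: di- → dual.
definiteness: law- → indefinite.

class IV, nominative, dual, indefinite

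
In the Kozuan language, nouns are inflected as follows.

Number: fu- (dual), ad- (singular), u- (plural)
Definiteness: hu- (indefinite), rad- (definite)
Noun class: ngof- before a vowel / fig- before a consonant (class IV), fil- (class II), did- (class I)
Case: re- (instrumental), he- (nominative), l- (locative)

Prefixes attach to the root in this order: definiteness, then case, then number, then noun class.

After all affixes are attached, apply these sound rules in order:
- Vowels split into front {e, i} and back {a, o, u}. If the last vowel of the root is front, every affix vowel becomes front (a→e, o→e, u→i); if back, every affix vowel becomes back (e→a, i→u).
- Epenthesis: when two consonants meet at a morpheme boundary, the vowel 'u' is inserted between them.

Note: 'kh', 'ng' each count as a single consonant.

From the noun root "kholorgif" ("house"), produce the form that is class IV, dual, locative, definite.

Attach definiteness definite rad- → radkholorgif.
Attach case locative l- → lradkholorgif.
Attach number dual fu- → fulradkholorgif.
Attach noun class class IV fig- (before consonant 'f') → figfulradkholorgif.
Apply vowel harmony: figfulradkholorgif → figfilredkholorgif.
Apply epenthesis: figfilredkholorgif → figufiluredukholorgif.

figufiluredukholorgif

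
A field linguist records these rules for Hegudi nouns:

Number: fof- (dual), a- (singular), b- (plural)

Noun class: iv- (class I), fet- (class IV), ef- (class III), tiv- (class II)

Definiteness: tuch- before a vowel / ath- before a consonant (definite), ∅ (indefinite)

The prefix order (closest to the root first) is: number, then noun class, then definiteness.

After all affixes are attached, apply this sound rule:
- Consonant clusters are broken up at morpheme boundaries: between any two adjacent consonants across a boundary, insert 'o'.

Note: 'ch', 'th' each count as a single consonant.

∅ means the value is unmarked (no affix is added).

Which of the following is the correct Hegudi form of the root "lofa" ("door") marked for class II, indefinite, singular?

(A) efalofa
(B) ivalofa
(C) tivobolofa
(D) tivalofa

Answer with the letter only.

D

Attach number singular a- → alofa.
Attach noun class class II tiv- → tivalofa.
definiteness = indefinite: zero marking, form stays tivalofa.
Epenthesis: no change.
So the correct form is tivalofa, option (D).
(A) efalofa is wrong: it uses class III instead of class II for noun class.
(C) tivobolofa is wrong: it uses plural instead of singular for number.
(B) ivalofa is wrong: it uses class I instead of class II for noun class.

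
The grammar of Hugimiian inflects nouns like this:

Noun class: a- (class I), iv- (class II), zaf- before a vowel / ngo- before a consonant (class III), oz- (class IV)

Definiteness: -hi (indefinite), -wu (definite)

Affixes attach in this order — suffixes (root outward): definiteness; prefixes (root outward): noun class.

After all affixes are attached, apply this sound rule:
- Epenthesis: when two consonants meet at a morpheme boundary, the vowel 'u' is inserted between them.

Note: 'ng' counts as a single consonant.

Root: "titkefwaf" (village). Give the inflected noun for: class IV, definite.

Attach definiteness definite -wu → titkefwafwu.
Attach noun class class IV oz- → oztitkefwafwu.
Apply epenthesis: oztitkefwafwu → ozutitkefwafuwu.

ozutitkefwafuwu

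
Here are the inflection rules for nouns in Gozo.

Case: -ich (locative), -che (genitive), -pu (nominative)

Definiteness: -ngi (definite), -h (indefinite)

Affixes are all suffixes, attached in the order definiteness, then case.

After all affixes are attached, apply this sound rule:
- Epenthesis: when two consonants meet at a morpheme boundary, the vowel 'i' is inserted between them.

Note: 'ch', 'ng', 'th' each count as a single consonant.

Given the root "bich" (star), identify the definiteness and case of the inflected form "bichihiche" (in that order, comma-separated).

indefinite, genitive

Segment: bich-h-che.
definiteness: -h → indefinite.
case: -che → genitive.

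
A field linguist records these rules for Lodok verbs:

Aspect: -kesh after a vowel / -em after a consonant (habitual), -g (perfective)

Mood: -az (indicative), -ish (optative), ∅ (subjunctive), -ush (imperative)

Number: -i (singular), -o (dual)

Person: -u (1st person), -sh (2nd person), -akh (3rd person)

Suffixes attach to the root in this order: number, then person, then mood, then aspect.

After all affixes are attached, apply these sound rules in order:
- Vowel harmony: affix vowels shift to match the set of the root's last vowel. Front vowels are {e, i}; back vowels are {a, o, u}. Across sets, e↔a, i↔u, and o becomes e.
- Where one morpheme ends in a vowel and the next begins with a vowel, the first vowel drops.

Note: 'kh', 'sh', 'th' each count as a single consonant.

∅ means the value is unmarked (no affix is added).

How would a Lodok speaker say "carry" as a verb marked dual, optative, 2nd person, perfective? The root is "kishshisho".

kishshishoshushg

Attach number dual -o → kishshishoo.
Attach person 2nd person -sh → kishshishoosh.
Attach mood optative -ish → kishshishooshish.
Attach aspect perfective -g → kishshishooshishg.
Apply vowel harmony: kishshishooshishg → kishshishooshushg.
Apply vowel deletion: kishshishooshushg → kishshishoshushg.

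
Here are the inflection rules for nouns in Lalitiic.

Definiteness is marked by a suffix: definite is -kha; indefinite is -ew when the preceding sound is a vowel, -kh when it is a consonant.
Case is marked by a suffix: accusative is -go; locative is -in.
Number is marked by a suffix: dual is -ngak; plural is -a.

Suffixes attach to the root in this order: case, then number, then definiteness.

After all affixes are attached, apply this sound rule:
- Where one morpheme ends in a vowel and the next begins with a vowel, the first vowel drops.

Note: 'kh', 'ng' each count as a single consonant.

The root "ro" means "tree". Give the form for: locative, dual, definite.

Attach case locative -in → roin.
Attach number dual -ngak → roinngak.
Attach definiteness definite -kha → roinngakkha.
Apply vowel deletion: roinngakkha → rinngakkha.

rinngakkha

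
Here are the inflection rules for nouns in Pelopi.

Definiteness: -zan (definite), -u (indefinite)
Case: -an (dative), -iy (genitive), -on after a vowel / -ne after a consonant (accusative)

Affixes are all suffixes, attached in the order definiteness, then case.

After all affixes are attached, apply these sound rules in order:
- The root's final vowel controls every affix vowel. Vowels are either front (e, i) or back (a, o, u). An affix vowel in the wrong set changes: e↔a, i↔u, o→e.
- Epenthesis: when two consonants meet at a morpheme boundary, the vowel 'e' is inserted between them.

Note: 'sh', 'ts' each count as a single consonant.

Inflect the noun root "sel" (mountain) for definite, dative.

selezenen

Attach definiteness definite -zan → selzan.
Attach case dative -an → selzanan.
Apply vowel harmony: selzanan → selzenen.
Apply epenthesis: selzenen → selezenen.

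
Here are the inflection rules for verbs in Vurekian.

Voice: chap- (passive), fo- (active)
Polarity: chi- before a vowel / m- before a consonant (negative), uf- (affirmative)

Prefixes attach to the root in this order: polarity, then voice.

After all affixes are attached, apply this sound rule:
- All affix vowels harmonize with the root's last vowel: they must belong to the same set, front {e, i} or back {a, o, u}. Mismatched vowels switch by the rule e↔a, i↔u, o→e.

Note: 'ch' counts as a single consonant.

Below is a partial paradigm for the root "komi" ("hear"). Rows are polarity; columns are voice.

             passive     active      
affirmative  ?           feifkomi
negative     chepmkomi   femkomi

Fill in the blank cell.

chepifkomi

Attach polarity affirmative uf- → ufkomi.
Attach voice passive chap- → chapufkomi.
Apply vowel harmony: chapufkomi → chepifkomi.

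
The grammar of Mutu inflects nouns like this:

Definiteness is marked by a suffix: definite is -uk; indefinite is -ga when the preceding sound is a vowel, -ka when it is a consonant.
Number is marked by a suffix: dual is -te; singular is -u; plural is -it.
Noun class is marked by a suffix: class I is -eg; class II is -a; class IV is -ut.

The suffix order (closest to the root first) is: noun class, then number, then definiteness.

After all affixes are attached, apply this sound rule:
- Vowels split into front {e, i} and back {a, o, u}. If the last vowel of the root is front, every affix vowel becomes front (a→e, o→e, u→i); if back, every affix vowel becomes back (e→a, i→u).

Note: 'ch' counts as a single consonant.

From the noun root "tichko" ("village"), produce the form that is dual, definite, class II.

Attach noun class class II -a → tichkoa.
Attach number dual -te → tichkoate.
Attach definiteness definite -uk → tichkoateuk.
Apply vowel harmony: tichkoateuk → tichkoatauk.

tichkoatauk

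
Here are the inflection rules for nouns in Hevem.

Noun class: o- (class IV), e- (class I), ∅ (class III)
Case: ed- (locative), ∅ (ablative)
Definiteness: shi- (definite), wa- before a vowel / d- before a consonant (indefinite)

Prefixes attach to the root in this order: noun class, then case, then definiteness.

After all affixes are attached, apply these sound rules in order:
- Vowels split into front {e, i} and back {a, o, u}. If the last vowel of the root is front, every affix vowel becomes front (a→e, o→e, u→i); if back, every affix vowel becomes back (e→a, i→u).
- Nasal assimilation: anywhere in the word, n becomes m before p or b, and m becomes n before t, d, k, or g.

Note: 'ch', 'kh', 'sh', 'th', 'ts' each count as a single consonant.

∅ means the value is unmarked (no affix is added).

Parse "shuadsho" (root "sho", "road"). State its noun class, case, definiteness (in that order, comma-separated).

Segment: shi-ed-sho.
noun class: ∅ → class III.
case: ed- → locative.
definiteness: shi- → definite.

class III, locative, definite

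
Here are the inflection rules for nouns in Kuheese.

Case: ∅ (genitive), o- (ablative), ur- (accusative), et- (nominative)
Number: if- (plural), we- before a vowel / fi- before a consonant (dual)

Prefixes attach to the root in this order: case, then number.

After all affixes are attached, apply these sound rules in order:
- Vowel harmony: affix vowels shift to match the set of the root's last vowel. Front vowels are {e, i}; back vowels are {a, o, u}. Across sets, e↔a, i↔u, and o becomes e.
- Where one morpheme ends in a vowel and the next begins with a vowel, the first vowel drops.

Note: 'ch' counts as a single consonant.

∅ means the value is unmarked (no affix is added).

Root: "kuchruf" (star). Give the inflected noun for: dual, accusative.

wurkuchruf

Attach case accusative ur- → urkuchruf.
Attach number dual we- (before vowel 'u') → weurkuchruf.
Apply vowel harmony: weurkuchruf → waurkuchruf.
Apply vowel deletion: waurkuchruf → wurkuchruf.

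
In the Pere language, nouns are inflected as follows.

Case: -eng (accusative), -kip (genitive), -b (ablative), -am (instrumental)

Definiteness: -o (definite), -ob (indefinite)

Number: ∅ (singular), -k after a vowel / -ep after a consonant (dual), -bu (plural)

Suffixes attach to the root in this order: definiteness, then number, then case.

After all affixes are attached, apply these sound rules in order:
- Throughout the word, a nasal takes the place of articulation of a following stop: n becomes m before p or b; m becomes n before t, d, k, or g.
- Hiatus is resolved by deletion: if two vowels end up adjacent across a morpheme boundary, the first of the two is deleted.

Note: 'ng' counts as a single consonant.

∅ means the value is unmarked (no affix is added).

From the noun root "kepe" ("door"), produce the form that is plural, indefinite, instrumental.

Attach definiteness indefinite -ob → kepeob.
Attach number plural -bu → kepeobbu.
Attach case instrumental -am → kepeobbuam.
Nasal assimilation: no change.
Apply vowel deletion: kepeobbuam → kepobbam.

kepobbam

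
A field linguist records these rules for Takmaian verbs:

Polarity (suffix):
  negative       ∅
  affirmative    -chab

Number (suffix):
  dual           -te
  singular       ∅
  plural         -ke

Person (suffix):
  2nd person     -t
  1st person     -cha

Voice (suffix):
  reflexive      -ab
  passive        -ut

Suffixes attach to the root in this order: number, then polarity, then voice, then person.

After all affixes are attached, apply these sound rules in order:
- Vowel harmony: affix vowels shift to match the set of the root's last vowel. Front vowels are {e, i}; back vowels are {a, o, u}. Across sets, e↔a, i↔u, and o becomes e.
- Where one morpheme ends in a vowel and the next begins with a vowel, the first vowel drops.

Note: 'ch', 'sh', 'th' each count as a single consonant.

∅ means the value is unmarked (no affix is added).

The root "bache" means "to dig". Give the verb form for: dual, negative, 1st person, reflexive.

bachetebche

Attach number dual -te → bachete.
polarity = negative: zero marking, form stays bachete.
Attach voice reflexive -ab → bacheteab.
Attach person 1st person -cha → bacheteabcha.
Apply vowel harmony: bacheteabcha → bacheteebche.
Apply vowel deletion: bacheteebche → bachetebche.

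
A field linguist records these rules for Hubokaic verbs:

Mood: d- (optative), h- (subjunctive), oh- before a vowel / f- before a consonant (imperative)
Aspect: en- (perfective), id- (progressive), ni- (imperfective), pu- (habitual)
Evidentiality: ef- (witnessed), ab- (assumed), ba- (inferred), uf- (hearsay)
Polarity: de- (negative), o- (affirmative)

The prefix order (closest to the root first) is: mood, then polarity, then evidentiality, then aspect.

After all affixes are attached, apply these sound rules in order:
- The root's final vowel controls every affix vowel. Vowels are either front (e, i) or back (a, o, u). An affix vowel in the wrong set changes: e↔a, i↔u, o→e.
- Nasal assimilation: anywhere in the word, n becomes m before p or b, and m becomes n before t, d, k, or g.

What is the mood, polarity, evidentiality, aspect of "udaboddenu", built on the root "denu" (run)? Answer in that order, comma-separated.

Segment: id-ab-o-d-denu.
mood: d- → optative.
polarity: o- → affirmative.
evidentiality: ab- → assumed.
aspect: id- → progressive.

optative, affirmative, assumed, progressive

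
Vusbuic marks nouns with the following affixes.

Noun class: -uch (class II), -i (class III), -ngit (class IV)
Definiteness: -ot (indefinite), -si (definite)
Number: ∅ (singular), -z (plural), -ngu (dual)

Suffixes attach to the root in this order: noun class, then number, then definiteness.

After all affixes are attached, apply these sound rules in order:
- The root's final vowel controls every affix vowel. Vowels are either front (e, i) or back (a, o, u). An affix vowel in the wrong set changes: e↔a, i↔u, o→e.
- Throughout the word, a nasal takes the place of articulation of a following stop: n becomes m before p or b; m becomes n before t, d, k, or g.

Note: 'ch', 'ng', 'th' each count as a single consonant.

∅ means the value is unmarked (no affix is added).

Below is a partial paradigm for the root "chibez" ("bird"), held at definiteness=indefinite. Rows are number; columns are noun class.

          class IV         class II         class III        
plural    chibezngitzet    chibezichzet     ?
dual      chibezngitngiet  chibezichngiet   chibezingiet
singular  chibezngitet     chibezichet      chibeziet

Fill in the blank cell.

Attach noun class class III -i → chibezi.
Attach number plural -z → chibeziz.
Attach definiteness indefinite -ot → chibezizot.
Apply vowel harmony: chibezizot → chibezizet.
Nasal assimilation: no change.

chibezizet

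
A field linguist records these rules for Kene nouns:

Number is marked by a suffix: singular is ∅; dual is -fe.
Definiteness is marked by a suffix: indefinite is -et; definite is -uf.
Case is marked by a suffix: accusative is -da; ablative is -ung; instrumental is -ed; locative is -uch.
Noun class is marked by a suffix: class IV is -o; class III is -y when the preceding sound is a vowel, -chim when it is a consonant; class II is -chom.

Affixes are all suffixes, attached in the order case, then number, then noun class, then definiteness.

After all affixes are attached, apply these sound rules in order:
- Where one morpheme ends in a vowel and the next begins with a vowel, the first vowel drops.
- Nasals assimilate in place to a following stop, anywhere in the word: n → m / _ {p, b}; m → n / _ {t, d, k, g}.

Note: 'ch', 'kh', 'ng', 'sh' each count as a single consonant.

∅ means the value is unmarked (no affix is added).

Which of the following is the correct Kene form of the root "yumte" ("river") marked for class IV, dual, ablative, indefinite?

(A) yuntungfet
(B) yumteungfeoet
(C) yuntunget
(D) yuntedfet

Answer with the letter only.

Attach case ablative -ung → yumteung.
Attach number dual -fe → yumteungfe.
Attach noun class class IV -o → yumteungfeo.
Attach definiteness indefinite -et → yumteungfeoet.
Apply vowel deletion: yumteungfeoet → yumtungfet.
Apply nasal assimilation: yumtungfet → yuntungfet.
So the correct form is yuntungfet, option (A).
(D) yuntedfet is wrong: it uses instrumental instead of ablative for case.
(B) yumteungfeoet is wrong: it fails to apply the sound rule(s).
(C) yuntunget is wrong: it uses singular instead of dual for number.

A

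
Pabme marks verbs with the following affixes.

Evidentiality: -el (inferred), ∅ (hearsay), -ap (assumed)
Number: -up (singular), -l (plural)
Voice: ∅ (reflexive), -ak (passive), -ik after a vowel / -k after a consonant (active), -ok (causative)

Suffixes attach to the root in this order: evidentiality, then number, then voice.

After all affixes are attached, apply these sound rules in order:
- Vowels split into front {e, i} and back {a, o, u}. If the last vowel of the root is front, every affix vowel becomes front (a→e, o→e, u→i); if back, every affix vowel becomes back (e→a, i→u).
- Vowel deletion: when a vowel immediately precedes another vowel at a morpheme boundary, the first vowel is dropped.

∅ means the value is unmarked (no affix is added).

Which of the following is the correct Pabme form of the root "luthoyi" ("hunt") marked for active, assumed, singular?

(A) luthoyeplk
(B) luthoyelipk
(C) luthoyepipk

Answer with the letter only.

C

Attach evidentiality assumed -ap → luthoyiap.
Attach number singular -up → luthoyiapup.
Attach voice active -k (after consonant 'p') → luthoyiapupk.
Apply vowel harmony: luthoyiapupk → luthoyiepipk.
Apply vowel deletion: luthoyiepipk → luthoyepipk.
So the correct form is luthoyepipk, option (C).
(B) luthoyelipk is wrong: it uses inferred instead of assumed for evidentiality.
(A) luthoyeplk is wrong: it uses plural instead of singular for number.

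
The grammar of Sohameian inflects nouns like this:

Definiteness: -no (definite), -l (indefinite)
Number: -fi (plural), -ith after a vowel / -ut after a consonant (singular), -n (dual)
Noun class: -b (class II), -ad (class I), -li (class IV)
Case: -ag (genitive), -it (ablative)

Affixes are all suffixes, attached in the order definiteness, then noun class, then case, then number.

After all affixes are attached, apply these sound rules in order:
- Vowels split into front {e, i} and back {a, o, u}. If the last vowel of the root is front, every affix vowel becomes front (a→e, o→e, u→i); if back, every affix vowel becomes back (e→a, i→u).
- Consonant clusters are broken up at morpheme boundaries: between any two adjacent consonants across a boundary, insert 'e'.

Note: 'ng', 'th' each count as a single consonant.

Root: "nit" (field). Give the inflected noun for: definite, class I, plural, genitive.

Attach definiteness definite -no → nitno.
Attach noun class class I -ad → nitnoad.
Attach case genitive -ag → nitnoadag.
Attach number plural -fi → nitnoadagfi.
Apply vowel harmony: nitnoadagfi → nitneedegfi.
Apply epenthesis: nitneedegfi → niteneedegefi.

niteneedegefi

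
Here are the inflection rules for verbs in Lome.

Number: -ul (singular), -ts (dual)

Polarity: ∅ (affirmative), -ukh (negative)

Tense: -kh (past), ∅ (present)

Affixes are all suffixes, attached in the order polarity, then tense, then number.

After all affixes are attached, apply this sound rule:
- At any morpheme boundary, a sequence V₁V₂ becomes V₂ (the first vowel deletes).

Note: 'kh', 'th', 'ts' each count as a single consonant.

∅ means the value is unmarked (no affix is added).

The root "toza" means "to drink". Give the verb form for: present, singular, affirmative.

polarity = affirmative: zero marking, form stays toza.
tense = present: zero marking, form stays toza.
Attach number singular -ul → tozaul.
Apply vowel deletion: tozaul → tozul.

tozul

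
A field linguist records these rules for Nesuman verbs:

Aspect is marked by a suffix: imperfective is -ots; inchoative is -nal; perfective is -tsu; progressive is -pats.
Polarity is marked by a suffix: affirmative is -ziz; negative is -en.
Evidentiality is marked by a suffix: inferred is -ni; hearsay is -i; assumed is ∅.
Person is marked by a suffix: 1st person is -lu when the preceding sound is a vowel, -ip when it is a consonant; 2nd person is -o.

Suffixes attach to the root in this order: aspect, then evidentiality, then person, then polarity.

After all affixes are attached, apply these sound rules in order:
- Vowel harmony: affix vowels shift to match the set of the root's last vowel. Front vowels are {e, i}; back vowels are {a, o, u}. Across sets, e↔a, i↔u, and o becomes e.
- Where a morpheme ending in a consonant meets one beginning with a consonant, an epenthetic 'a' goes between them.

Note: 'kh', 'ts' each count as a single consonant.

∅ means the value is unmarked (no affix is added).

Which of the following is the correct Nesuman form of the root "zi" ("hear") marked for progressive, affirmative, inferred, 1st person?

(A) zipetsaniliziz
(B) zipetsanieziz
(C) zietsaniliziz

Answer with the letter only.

A

Attach aspect progressive -pats → zipats.
Attach evidentiality inferred -ni → zipatsni.
Attach person 1st person -lu (after vowel 'i') → zipatsnilu.
Attach polarity affirmative -ziz → zipatsniluziz.
Apply vowel harmony: zipatsniluziz → zipetsniliziz.
Apply epenthesis: zipetsniliziz → zipetsaniliziz.
So the correct form is zipetsaniliziz, option (A).
(C) zietsaniliziz is wrong: it uses imperfective instead of progressive for aspect.
(B) zipetsanieziz is wrong: it uses 2nd person instead of 1st person for person.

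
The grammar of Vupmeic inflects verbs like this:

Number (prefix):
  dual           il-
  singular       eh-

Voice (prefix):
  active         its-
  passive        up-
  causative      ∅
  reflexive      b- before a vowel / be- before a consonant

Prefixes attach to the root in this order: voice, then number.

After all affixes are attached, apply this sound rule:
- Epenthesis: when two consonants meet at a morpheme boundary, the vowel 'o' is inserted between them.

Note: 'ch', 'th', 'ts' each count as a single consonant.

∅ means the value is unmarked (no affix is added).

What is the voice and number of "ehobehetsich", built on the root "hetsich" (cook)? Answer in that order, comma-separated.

reflexive, singular

Segment: eh-be-hetsich.
voice: b/be- → reflexive.
number: eh- → singular.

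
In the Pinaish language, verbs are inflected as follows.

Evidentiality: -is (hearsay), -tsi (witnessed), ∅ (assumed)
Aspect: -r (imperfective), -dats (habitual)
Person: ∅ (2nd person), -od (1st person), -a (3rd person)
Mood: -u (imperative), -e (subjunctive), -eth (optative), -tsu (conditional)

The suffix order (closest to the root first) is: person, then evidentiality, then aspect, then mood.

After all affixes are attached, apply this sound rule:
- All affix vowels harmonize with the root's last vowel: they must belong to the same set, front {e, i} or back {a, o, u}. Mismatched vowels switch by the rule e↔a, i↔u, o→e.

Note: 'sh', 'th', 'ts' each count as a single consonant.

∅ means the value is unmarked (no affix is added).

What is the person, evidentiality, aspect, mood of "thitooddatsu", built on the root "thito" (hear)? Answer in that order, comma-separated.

Segment: thito-od-dats-u.
person: -od → 1st person.
evidentiality: ∅ → assumed.
aspect: -dats → habitual.
mood: -u → imperative.

1st person, assumed, habitual, imperative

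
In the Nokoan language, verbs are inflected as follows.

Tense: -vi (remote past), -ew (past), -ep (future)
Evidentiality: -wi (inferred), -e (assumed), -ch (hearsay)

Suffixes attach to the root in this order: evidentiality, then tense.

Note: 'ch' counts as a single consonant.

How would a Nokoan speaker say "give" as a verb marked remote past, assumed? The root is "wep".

Attach evidentiality assumed -e → wepe.
Attach tense remote past -vi → wepevi.

wepevi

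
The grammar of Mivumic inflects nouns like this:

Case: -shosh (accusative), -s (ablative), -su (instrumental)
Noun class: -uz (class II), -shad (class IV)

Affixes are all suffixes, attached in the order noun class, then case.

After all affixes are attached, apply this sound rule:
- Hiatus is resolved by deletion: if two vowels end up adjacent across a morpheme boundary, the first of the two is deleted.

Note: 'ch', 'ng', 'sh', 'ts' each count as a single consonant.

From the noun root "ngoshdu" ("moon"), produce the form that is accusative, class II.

ngoshduzshosh

Attach noun class class II -uz → ngoshduuz.
Attach case accusative -shosh → ngoshduuzshosh.
Apply vowel deletion: ngoshduuzshosh → ngoshduzshosh.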